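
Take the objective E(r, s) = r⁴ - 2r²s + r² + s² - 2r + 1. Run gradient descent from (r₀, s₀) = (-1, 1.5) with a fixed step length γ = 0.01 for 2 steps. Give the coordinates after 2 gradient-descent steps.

∇E = (4r³ - 4rs + 2r - 2, -2r² + 2s)
(r₁, s₁) = (-1, 1.5) − 0.01·(-2, 1) = (-0.98, 1.49)
(r₂, s₂) = (-0.98, 1.49) − 0.01·(-1.883968, 1.0592) = (-0.96116032, 1.479408)

(-0.96116032, 1.479408)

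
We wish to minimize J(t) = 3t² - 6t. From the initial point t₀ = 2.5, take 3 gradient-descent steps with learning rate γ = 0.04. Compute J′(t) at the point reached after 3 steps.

3.950784

J′(t) = 6t - 6
t₁ = 2.5 − 0.04·9 = 2.14
t₂ = 2.14 − 0.04·6.84 = 1.8664
t₃ = 1.8664 − 0.04·5.1984 = 1.658464
J′(t) at (1.658464) = 3.950784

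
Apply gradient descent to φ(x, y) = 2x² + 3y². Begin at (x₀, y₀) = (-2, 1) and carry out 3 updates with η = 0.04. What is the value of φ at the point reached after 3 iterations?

∇φ = (4x, 6y)
Step 1: at (-2, 1), ∇φ = (-8, 6) → (-2, 1) − 0.04·(-8, 6) = (-1.68, 0.76)
Step 2: at (-1.68, 0.76), ∇φ = (-6.72, 4.56) → (-1.68, 0.76) − 0.04·(-6.72, 4.56) = (-1.4112, 0.5776)
Step 3: at (-1.4112, 0.5776), ∇φ = (-5.6448, 3.4656) → (-1.4112, 0.5776) − 0.04·(-5.6448, 3.4656) = (-1.185408, 0.438976)
φ(-1.185408, 0.438976) = 3.388484038656

3.388484038656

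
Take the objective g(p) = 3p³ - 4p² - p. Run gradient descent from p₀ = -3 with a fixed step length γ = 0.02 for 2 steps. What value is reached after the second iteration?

g′(p) = 9p² - 8p - 1
p₁ = -3 − 0.02·104 = -5.08
p₂ = -5.08 − 0.02·271.8976 = -10.517952

-10.517952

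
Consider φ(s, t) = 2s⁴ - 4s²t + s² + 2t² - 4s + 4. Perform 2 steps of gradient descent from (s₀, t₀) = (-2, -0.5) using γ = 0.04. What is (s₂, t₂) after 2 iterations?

∇φ = (8s³ - 8st + 2s - 4, -4s² + 4t)
(s₁, t₁) = (-2, -0.5) − 0.04·(-80, -18) = (1.2, 0.22)
(s₂, t₂) = (1.2, 0.22) − 0.04·(10.112, -4.88) = (0.79552, 0.4152)

(0.79552, 0.4152)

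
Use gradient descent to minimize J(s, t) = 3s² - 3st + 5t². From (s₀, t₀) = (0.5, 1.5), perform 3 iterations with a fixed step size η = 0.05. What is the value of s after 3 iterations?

0.4431875

∇J = (6s - 3t, -3s + 10t)
Step 1: at (0.5, 1.5), ∇J = (-1.5, 13.5) → (0.5, 1.5) − 0.05·(-1.5, 13.5) = (0.575, 0.825)
Step 2: at (0.575, 0.825), ∇J = (0.975, 6.525) → (0.575, 0.825) − 0.05·(0.975, 6.525) = (0.52625, 0.49875)
Step 3: at (0.52625, 0.49875), ∇J = (1.66125, 3.40875) → (0.52625, 0.49875) − 0.05·(1.66125, 3.40875) = (0.4431875, 0.3283125)
s = 0.4431875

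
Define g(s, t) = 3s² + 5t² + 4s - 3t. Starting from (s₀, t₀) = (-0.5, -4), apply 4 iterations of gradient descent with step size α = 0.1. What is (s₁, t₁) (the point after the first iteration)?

(-0.6, 0.3)

∇g = (6s + 4, 10t - 3)
Step 1: at (-0.5, -4), ∇g = (1, -43) → (-0.5, -4) − 0.1·(1, -43) = (-0.6, 0.3)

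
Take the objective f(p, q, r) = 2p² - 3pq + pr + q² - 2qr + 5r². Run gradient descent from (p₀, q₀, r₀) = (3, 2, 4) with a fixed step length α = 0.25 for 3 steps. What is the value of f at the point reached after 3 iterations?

∇f = (4p - 3q + r, -3p + 2q - 2r, p - 2q + 10r)
(p₁, q₁, r₁) = (3, 2, 4) − 0.25·(10, -13, 39) = (0.5, 5.25, -5.75)
(p₂, q₂, r₂) = (0.5, 5.25, -5.75) − 0.25·(-19.5, 20.5, -67.5) = (5.375, 0.125, 11.125)
(p₃, q₃, r₃) = (5.375, 0.125, 11.125) − 0.25·(32.25, -38.125, 116.375) = (-2.6875, 9.65625, -17.96875)
f(-2.6875, 9.65625, -17.96875) = 2195.234375

2195.234375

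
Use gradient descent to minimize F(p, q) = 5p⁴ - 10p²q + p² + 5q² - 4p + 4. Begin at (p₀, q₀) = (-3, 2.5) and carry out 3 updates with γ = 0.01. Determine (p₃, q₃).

∇F = (20p³ - 20pq + 2p - 4, -10p² + 10q)
(p₁, q₁) = (-3, 2.5) − 0.01·(-400, -65) = (1, 3.15)
(p₂, q₂) = (1, 3.15) − 0.01·(-45, 21.5) = (1.45, 2.935)
(p₃, q₃) = (1.45, 2.935) − 0.01·(-25.2425, 8.325) = (1.702425, 2.85175)

(1.702425, 2.85175)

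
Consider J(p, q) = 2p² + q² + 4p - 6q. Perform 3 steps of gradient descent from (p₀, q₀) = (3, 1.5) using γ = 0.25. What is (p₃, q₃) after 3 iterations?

∇J = (4p + 4, 2q - 6)
Step 1: at (3, 1.5), ∇J = (16, -3) → (3, 1.5) − 0.25·(16, -3) = (-1, 2.25)
Step 2: at (-1, 2.25), ∇J = (0, -1.5) → (-1, 2.25) − 0.25·(0, -1.5) = (-1, 2.625)
Step 3: at (-1, 2.625), ∇J = (0, -0.75) → (-1, 2.625) − 0.25·(0, -0.75) = (-1, 2.8125)

(-1, 2.8125)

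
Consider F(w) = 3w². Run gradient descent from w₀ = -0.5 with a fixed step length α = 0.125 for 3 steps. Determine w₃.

F′(w) = 6w
Step 1: F′(-0.5) = -3; w₁ = -0.5 − 0.125·(-3) = -0.125
Step 2: F′(-0.125) = -0.75; w₂ = -0.125 − 0.125·(-0.75) = -0.03125
Step 3: F′(-0.03125) = -0.1875; w₃ = -0.03125 − 0.125·(-0.1875) = -0.0078125

-0.0078125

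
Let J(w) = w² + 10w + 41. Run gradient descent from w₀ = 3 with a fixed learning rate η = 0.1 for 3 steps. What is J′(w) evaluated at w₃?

8.192

J′(w) = 2w + 10
Step 1: J′(3) = 16; w₁ = 3 − 0.1·16 = 1.4
Step 2: J′(1.4) = 12.8; w₂ = 1.4 − 0.1·12.8 = 0.12
Step 3: J′(0.12) = 10.24; w₃ = 0.12 − 0.1·10.24 = -0.904
J′(w) at (-0.904) = 8.192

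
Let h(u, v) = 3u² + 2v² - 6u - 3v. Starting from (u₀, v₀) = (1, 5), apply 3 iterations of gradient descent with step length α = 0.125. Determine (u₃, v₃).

(1, 1.28125)

∇h = (6u - 6, 4v - 3)
(u₁, v₁) = (1, 5) − 0.125·(0, 17) = (1, 2.875)
(u₂, v₂) = (1, 2.875) − 0.125·(0, 8.5) = (1, 1.8125)
(u₃, v₃) = (1, 1.8125) − 0.125·(0, 4.25) = (1, 1.28125)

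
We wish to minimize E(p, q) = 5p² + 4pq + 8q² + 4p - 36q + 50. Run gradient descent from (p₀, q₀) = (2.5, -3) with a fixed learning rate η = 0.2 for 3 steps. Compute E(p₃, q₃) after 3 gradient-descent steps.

∇E = (10p + 4q + 4, 4p + 16q - 36)
Step 1: at (2.5, -3), ∇E = (17, -74) → (2.5, -3) − 0.2·(17, -74) = (-0.9, 11.8)
Step 2: at (-0.9, 11.8), ∇E = (42.2, 149.2) → (-0.9, 11.8) − 0.2·(42.2, 149.2) = (-9.34, -18.04)
Step 3: at (-9.34, -18.04), ∇E = (-161.56, -362) → (-9.34, -18.04) − 0.2·(-161.56, -362) = (22.972, 54.36)
E(22.972, 54.36) = 29458.6004

29458.6004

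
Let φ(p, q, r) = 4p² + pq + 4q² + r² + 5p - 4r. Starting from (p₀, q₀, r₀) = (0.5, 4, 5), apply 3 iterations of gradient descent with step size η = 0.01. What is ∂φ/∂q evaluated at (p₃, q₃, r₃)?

∇φ = (8p + q + 5, p + 8q, 2r - 4)
(p₁, q₁, r₁) = (0.5, 4, 5) − 0.01·(13, 32.5, 6) = (0.37, 3.675, 4.94)
(p₂, q₂, r₂) = (0.37, 3.675, 4.94) − 0.01·(11.635, 29.77, 5.88) = (0.25365, 3.3773, 4.8812)
(p₃, q₃, r₃) = (0.25365, 3.3773, 4.8812) − 0.01·(10.4065, 27.27205, 5.7624) = (0.149585, 3.1045795, 4.823576)
∂φ/∂q at (0.149585, 3.1045795, 4.823576) = 24.986221

24.986221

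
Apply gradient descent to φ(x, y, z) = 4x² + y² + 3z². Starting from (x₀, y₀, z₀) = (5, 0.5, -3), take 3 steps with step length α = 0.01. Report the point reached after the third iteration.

(3.89344, 0.470596, -2.491752)

∇φ = (8x, 2y, 6z)
(x₁, y₁, z₁) = (5, 0.5, -3) − 0.01·(40, 1, -18) = (4.6, 0.49, -2.82)
(x₂, y₂, z₂) = (4.6, 0.49, -2.82) − 0.01·(36.8, 0.98, -16.92) = (4.232, 0.4802, -2.6508)
(x₃, y₃, z₃) = (4.232, 0.4802, -2.6508) − 0.01·(33.856, 0.9604, -15.9048) = (3.89344, 0.470596, -2.491752)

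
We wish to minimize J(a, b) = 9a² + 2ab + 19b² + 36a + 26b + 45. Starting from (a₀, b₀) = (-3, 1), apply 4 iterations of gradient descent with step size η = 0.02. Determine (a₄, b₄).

(-2.14284032, -0.55721728)

∇J = (18a + 2b + 36, 2a + 38b + 26)
(a₁, b₁) = (-3, 1) − 0.02·(-16, 58) = (-2.68, -0.16)
(a₂, b₂) = (-2.68, -0.16) − 0.02·(-12.56, 14.56) = (-2.4288, -0.4512)
(a₃, b₃) = (-2.4288, -0.4512) − 0.02·(-8.6208, 3.9968) = (-2.256384, -0.531136)
(a₄, b₄) = (-2.256384, -0.531136) − 0.02·(-5.677184, 1.304064) = (-2.14284032, -0.55721728)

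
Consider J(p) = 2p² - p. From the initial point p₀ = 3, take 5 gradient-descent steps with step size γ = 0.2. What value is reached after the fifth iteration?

0.25088

J′(p) = 4p - 1
p₁ = 3 − 0.2·11 = 0.8
p₂ = 0.8 − 0.2·2.2 = 0.36
p₃ = 0.36 − 0.2·0.44 = 0.272
p₄ = 0.272 − 0.2·0.088 = 0.2544
p₅ = 0.2544 − 0.2·0.0176 = 0.25088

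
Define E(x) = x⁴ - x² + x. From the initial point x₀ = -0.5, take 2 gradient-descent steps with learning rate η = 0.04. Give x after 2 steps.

-0.61670144

E′(x) = 4x³ - 2x + 1
Step 1: E′(-0.5) = 1.5; x₁ = -0.5 − 0.04·1.5 = -0.56
Step 2: E′(-0.56) = 1.417536; x₂ = -0.56 − 0.04·1.417536 = -0.61670144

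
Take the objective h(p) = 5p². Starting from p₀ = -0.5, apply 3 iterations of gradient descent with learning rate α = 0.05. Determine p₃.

-0.0625

h′(p) = 10p
Step 1: h′(-0.5) = -5; p₁ = -0.5 − 0.05·(-5) = -0.25
Step 2: h′(-0.25) = -2.5; p₂ = -0.25 − 0.05·(-2.5) = -0.125
Step 3: h′(-0.125) = -1.25; p₃ = -0.125 − 0.05·(-1.25) = -0.0625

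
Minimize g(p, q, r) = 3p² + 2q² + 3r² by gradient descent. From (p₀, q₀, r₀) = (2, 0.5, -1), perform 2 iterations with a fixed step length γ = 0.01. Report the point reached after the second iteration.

(1.7672, 0.4608, -0.8836)

∇g = (6p, 4q, 6r)
(p₁, q₁, r₁) = (2, 0.5, -1) − 0.01·(12, 2, -6) = (1.88, 0.48, -0.94)
(p₂, q₂, r₂) = (1.88, 0.48, -0.94) − 0.01·(11.28, 1.92, -5.64) = (1.7672, 0.4608, -0.8836)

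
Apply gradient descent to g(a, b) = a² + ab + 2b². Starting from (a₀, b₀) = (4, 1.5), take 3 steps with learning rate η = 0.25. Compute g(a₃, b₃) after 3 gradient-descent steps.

0.37347412109375

∇g = (2a + b, a + 4b)
(a₁, b₁) = (4, 1.5) − 0.25·(9.5, 10) = (1.625, -1)
(a₂, b₂) = (1.625, -1) − 0.25·(2.25, -2.375) = (1.0625, -0.40625)
(a₃, b₃) = (1.0625, -0.40625) − 0.25·(1.71875, -0.5625) = (0.6328125, -0.265625)
g(0.6328125, -0.265625) = 0.37347412109375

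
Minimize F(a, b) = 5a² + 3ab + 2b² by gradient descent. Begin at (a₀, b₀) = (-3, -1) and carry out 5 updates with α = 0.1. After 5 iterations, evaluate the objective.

0.0027516834

∇F = (10a + 3b, 3a + 4b)
Step 1: at (-3, -1), ∇F = (-33, -13) → (-3, -1) − 0.1·(-33, -13) = (0.3, 0.3)
Step 2: at (0.3, 0.3), ∇F = (3.9, 2.1) → (0.3, 0.3) − 0.1·(3.9, 2.1) = (-0.09, 0.09)
Step 3: at (-0.09, 0.09), ∇F = (-0.63, 0.09) → (-0.09, 0.09) − 0.1·(-0.63, 0.09) = (-0.027, 0.081)
Step 4: at (-0.027, 0.081), ∇F = (-0.027, 0.243) → (-0.027, 0.081) − 0.1·(-0.027, 0.243) = (-0.0243, 0.0567)
Step 5: at (-0.0243, 0.0567), ∇F = (-0.0729, 0.1539) → (-0.0243, 0.0567) − 0.1·(-0.0729, 0.1539) = (-0.01701, 0.04131)
F(-0.01701, 0.04131) = 0.0027516834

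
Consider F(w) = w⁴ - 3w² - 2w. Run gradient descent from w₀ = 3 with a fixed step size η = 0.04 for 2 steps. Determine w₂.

F′(w) = 4w³ - 6w - 2
Step 1: F′(3) = 88; w₁ = 3 − 0.04·88 = -0.52
Step 2: F′(-0.52) = 0.557568; w₂ = -0.52 − 0.04·0.557568 = -0.54230272

-0.54230272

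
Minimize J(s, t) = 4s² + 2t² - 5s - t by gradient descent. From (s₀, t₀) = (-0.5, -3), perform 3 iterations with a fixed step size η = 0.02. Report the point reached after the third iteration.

∇J = (8s - 5, 4t - 1)
Step 1: at (-0.5, -3), ∇J = (-9, -13) → (-0.5, -3) − 0.02·(-9, -13) = (-0.32, -2.74)
Step 2: at (-0.32, -2.74), ∇J = (-7.56, -11.96) → (-0.32, -2.74) − 0.02·(-7.56, -11.96) = (-0.1688, -2.5008)
Step 3: at (-0.1688, -2.5008), ∇J = (-6.3504, -11.0032) → (-0.1688, -2.5008) − 0.02·(-6.3504, -11.0032) = (-0.041792, -2.280736)

(-0.041792, -2.280736)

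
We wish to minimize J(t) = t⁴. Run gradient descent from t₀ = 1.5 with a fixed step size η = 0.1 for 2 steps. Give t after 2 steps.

J′(t) = 4t³
Step 1: J′(1.5) = 13.5; t₁ = 1.5 − 0.1·13.5 = 0.15
Step 2: J′(0.15) = 0.0135; t₂ = 0.15 − 0.1·0.0135 = 0.14865

0.14865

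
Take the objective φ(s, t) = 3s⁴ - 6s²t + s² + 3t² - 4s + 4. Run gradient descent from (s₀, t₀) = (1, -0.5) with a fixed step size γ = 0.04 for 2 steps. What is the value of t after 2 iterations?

-0.075296

∇φ = (12s³ - 12st + 2s - 4, -6s² + 6t)
(s₁, t₁) = (1, -0.5) − 0.04·(16, -9) = (0.36, -0.14)
(s₂, t₂) = (0.36, -0.14) − 0.04·(-2.115328, -1.6176) = (0.44461312, -0.075296)
t = -0.075296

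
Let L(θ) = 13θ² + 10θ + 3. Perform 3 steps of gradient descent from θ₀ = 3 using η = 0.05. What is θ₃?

L′(θ) = 26θ + 10
θ₁ = 3 − 0.05·88 = -1.4
θ₂ = -1.4 − 0.05·(-26.4) = -0.08
θ₃ = -0.08 − 0.05·7.92 = -0.476

-0.476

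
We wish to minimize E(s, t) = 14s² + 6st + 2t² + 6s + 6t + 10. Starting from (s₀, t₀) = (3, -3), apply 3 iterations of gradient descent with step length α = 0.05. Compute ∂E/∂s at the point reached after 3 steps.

-6.66

∇E = (28s + 6t + 6, 6s + 4t + 6)
Step 1: at (3, -3), ∇E = (72, 12) → (3, -3) − 0.05·(72, 12) = (-0.6, -3.6)
Step 2: at (-0.6, -3.6), ∇E = (-32.4, -12) → (-0.6, -3.6) − 0.05·(-32.4, -12) = (1.02, -3)
Step 3: at (1.02, -3), ∇E = (16.56, 0.12) → (1.02, -3) − 0.05·(16.56, 0.12) = (0.192, -3.006)
∂E/∂s at (0.192, -3.006) = -6.66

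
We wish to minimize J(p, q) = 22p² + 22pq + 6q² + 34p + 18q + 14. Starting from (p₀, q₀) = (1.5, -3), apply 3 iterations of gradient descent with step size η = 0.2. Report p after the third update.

-605.86

∇J = (44p + 22q + 34, 22p + 12q + 18)
(p₁, q₁) = (1.5, -3) − 0.2·(34, 15) = (-5.3, -6)
(p₂, q₂) = (-5.3, -6) − 0.2·(-331.2, -170.6) = (60.94, 28.12)
(p₃, q₃) = (60.94, 28.12) − 0.2·(3334, 1696.12) = (-605.86, -311.104)
p = -605.86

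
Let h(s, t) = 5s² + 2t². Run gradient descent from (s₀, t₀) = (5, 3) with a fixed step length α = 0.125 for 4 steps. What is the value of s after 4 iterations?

∇h = (10s, 4t)
Step 1: at (5, 3), ∇h = (50, 12) → (5, 3) − 0.125·(50, 12) = (-1.25, 1.5)
Step 2: at (-1.25, 1.5), ∇h = (-12.5, 6) → (-1.25, 1.5) − 0.125·(-12.5, 6) = (0.3125, 0.75)
Step 3: at (0.3125, 0.75), ∇h = (3.125, 3) → (0.3125, 0.75) − 0.125·(3.125, 3) = (-0.078125, 0.375)
Step 4: at (-0.078125, 0.375), ∇h = (-0.78125, 1.5) → (-0.078125, 0.375) − 0.125·(-0.78125, 1.5) = (0.01953125, 0.1875)
s = 0.01953125

0.01953125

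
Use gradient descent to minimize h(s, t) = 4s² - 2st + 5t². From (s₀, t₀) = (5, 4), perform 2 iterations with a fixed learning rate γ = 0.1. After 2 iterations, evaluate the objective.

∇h = (8s - 2t, -2s + 10t)
(s₁, t₁) = (5, 4) − 0.1·(32, 30) = (1.8, 1)
(s₂, t₂) = (1.8, 1) − 0.1·(12.4, 6.4) = (0.56, 0.36)
h(0.56, 0.36) = 1.4992

1.4992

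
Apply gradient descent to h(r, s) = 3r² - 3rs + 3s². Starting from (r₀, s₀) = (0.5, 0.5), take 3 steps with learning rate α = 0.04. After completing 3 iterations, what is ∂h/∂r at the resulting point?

∇h = (6r - 3s, -3r + 6s)
(r₁, s₁) = (0.5, 0.5) − 0.04·(1.5, 1.5) = (0.44, 0.44)
(r₂, s₂) = (0.44, 0.44) − 0.04·(1.32, 1.32) = (0.3872, 0.3872)
(r₃, s₃) = (0.3872, 0.3872) − 0.04·(1.1616, 1.1616) = (0.340736, 0.340736)
∂h/∂r at (0.340736, 0.340736) = 1.022208

1.022208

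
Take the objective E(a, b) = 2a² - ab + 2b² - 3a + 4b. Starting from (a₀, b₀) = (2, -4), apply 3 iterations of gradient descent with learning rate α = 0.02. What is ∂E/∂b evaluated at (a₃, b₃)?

-10.45996

∇E = (4a - b - 3, -a + 4b + 4)
Step 1: at (2, -4), ∇E = (9, -14) → (2, -4) − 0.02·(9, -14) = (1.82, -3.72)
Step 2: at (1.82, -3.72), ∇E = (8, -12.7) → (1.82, -3.72) − 0.02·(8, -12.7) = (1.66, -3.466)
Step 3: at (1.66, -3.466), ∇E = (7.106, -11.524) → (1.66, -3.466) − 0.02·(7.106, -11.524) = (1.51788, -3.23552)
∂E/∂b at (1.51788, -3.23552) = -10.45996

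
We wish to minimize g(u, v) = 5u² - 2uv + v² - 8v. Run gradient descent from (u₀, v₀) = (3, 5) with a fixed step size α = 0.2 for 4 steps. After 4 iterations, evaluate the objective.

20.84143104

∇g = (10u - 2v, -2u + 2v - 8)
Step 1: at (3, 5), ∇g = (20, -4) → (3, 5) − 0.2·(20, -4) = (-1, 5.8)
Step 2: at (-1, 5.8), ∇g = (-21.6, 5.6) → (-1, 5.8) − 0.2·(-21.6, 5.6) = (3.32, 4.68)
Step 3: at (3.32, 4.68), ∇g = (23.84, -5.28) → (3.32, 4.68) − 0.2·(23.84, -5.28) = (-1.448, 5.736)
Step 4: at (-1.448, 5.736), ∇g = (-25.952, 6.368) → (-1.448, 5.736) − 0.2·(-25.952, 6.368) = (3.7424, 4.4624)
g(3.7424, 4.4624) = 20.84143104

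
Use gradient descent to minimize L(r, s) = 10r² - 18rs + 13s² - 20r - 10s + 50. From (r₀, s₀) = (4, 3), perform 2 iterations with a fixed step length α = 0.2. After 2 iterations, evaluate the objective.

∇L = (20r - 18s - 20, -18r + 26s - 10)
Step 1: at (4, 3), ∇L = (6, -4) → (4, 3) − 0.2·(6, -4) = (2.8, 3.8)
Step 2: at (2.8, 3.8), ∇L = (-32.4, 38.4) → (2.8, 3.8) − 0.2·(-32.4, 38.4) = (9.28, -3.88)
L(9.28, -3.88) = 1608.2064

1608.2064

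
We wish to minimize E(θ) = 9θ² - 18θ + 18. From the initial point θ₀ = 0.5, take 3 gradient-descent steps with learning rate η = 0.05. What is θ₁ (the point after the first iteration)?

E′(θ) = 18θ - 18
θ₁ = 0.5 − 0.05·(-9) = 0.95

0.95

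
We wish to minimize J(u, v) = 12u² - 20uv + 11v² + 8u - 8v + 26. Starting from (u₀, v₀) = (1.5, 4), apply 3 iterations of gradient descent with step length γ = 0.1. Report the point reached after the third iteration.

∇J = (24u - 20v + 8, -20u + 22v - 8)
(u₁, v₁) = (1.5, 4) − 0.1·(-36, 50) = (5.1, -1)
(u₂, v₂) = (5.1, -1) − 0.1·(150.4, -132) = (-9.94, 12.2)
(u₃, v₃) = (-9.94, 12.2) − 0.1·(-474.56, 459.2) = (37.516, -33.72)

(37.516, -33.72)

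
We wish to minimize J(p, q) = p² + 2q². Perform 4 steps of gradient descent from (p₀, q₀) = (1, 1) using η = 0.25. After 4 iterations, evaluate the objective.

∇J = (2p, 4q)
Step 1: at (1, 1), ∇J = (2, 4) → (1, 1) − 0.25·(2, 4) = (0.5, 0)
Step 2: at (0.5, 0), ∇J = (1, 0) → (0.5, 0) − 0.25·(1, 0) = (0.25, 0)
Step 3: at (0.25, 0), ∇J = (0.5, 0) → (0.25, 0) − 0.25·(0.5, 0) = (0.125, 0)
Step 4: at (0.125, 0), ∇J = (0.25, 0) → (0.125, 0) − 0.25·(0.25, 0) = (0.0625, 0)
J(0.0625, 0) = 0.00390625

0.00390625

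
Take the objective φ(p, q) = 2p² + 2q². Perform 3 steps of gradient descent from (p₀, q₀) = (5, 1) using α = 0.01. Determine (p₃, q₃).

(4.42368, 0.884736)

∇φ = (4p, 4q)
(p₁, q₁) = (5, 1) − 0.01·(20, 4) = (4.8, 0.96)
(p₂, q₂) = (4.8, 0.96) − 0.01·(19.2, 3.84) = (4.608, 0.9216)
(p₃, q₃) = (4.608, 0.9216) − 0.01·(18.432, 3.6864) = (4.42368, 0.884736)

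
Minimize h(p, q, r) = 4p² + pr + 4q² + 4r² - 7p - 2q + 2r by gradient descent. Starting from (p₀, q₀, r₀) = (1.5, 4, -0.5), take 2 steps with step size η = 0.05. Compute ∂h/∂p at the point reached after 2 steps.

1.66125

∇h = (8p + r - 7, 8q - 2, p + 8r + 2)
Step 1: at (1.5, 4, -0.5), ∇h = (4.5, 30, -0.5) → (1.5, 4, -0.5) − 0.05·(4.5, 30, -0.5) = (1.275, 2.5, -0.475)
Step 2: at (1.275, 2.5, -0.475), ∇h = (2.725, 18, -0.525) → (1.275, 2.5, -0.475) − 0.05·(2.725, 18, -0.525) = (1.13875, 1.6, -0.44875)
∂h/∂p at (1.13875, 1.6, -0.44875) = 1.66125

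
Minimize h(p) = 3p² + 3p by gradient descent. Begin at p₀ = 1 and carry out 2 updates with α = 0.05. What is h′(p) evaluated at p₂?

h′(p) = 6p + 3
p₁ = 1 − 0.05·9 = 0.55
p₂ = 0.55 − 0.05·6.3 = 0.235
h′(p) at (0.235) = 4.41

4.41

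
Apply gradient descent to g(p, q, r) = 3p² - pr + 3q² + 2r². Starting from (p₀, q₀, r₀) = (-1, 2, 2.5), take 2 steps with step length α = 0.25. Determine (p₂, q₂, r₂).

(-0.625, 0.5, 0.28125)

∇g = (6p - r, 6q, -p + 4r)
Step 1: at (-1, 2, 2.5), ∇g = (-8.5, 12, 11) → (-1, 2, 2.5) − 0.25·(-8.5, 12, 11) = (1.125, -1, -0.25)
Step 2: at (1.125, -1, -0.25), ∇g = (7, -6, -2.125) → (1.125, -1, -0.25) − 0.25·(7, -6, -2.125) = (-0.625, 0.5, 0.28125)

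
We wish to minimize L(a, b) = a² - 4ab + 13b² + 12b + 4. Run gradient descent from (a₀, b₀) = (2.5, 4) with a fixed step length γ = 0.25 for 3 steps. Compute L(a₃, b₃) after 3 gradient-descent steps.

∇L = (2a - 4b, -4a + 26b + 12)
(a₁, b₁) = (2.5, 4) − 0.25·(-11, 106) = (5.25, -22.5)
(a₂, b₂) = (5.25, -22.5) − 0.25·(100.5, -594) = (-19.875, 126)
(a₃, b₃) = (-19.875, 126) − 0.25·(-543.75, 3367.5) = (116.0625, -715.875)
L(116.0625, -715.875) = 6999430.17578125

6999430.17578125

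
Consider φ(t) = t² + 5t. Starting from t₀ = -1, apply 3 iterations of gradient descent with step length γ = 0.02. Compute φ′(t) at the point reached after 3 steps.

φ′(t) = 2t + 5
Step 1: φ′(-1) = 3; t₁ = -1 − 0.02·3 = -1.06
Step 2: φ′(-1.06) = 2.88; t₂ = -1.06 − 0.02·2.88 = -1.1176
Step 3: φ′(-1.1176) = 2.7648; t₃ = -1.1176 − 0.02·2.7648 = -1.172896
φ′(t) at (-1.172896) = 2.654208

2.654208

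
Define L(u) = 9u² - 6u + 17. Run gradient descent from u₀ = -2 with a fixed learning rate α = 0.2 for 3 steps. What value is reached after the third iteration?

41.344

L′(u) = 18u - 6
Step 1: L′(-2) = -42; u₁ = -2 − 0.2·(-42) = 6.4
Step 2: L′(6.4) = 109.2; u₂ = 6.4 − 0.2·109.2 = -15.44
Step 3: L′(-15.44) = -283.92; u₃ = -15.44 − 0.2·(-283.92) = 41.344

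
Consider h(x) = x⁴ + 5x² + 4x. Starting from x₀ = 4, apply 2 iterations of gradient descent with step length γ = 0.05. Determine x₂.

h′(x) = 4x³ + 10x + 4
x₁ = 4 − 0.05·300 = -11
x₂ = -11 − 0.05·(-5430) = 260.5

260.5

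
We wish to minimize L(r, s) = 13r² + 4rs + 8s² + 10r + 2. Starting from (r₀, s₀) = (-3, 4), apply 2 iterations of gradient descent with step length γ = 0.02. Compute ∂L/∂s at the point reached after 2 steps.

∇L = (26r + 4s + 10, 4r + 16s)
Step 1: at (-3, 4), ∇L = (-52, 52) → (-3, 4) − 0.02·(-52, 52) = (-1.96, 2.96)
Step 2: at (-1.96, 2.96), ∇L = (-29.12, 39.52) → (-1.96, 2.96) − 0.02·(-29.12, 39.52) = (-1.3776, 2.1696)
∂L/∂s at (-1.3776, 2.1696) = 29.2032

29.2032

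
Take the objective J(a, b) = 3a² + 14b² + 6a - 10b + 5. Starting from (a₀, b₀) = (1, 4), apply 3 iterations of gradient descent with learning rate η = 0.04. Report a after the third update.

∇J = (6a + 6, 28b - 10)
(a₁, b₁) = (1, 4) − 0.04·(12, 102) = (0.52, -0.08)
(a₂, b₂) = (0.52, -0.08) − 0.04·(9.12, -12.24) = (0.1552, 0.4096)
(a₃, b₃) = (0.1552, 0.4096) − 0.04·(6.9312, 1.4688) = (-0.122048, 0.350848)
a = -0.122048

-0.122048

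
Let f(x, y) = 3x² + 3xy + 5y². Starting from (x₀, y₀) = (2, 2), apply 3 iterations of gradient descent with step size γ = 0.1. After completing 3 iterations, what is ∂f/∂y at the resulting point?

∇f = (6x + 3y, 3x + 10y)
Step 1: at (2, 2), ∇f = (18, 26) → (2, 2) − 0.1·(18, 26) = (0.2, -0.6)
Step 2: at (0.2, -0.6), ∇f = (-0.6, -5.4) → (0.2, -0.6) − 0.1·(-0.6, -5.4) = (0.26, -0.06)
Step 3: at (0.26, -0.06), ∇f = (1.38, 0.18) → (0.26, -0.06) − 0.1·(1.38, 0.18) = (0.122, -0.078)
∂f/∂y at (0.122, -0.078) = -0.414

-0.414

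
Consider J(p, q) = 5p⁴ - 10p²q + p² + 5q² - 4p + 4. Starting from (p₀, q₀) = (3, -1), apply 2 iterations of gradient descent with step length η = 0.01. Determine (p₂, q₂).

(2.5891216, 0.91204)

∇J = (20p³ - 20pq + 2p - 4, -10p² + 10q)
(p₁, q₁) = (3, -1) − 0.01·(602, -100) = (-3.02, 0)
(p₂, q₂) = (-3.02, 0) − 0.01·(-560.91216, -91.204) = (2.5891216, 0.91204)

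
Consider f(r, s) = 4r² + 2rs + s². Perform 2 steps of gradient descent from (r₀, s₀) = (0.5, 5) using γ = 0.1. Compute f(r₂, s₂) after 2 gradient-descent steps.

8.2404

∇f = (8r + 2s, 2r + 2s)
Step 1: at (0.5, 5), ∇f = (14, 11) → (0.5, 5) − 0.1·(14, 11) = (-0.9, 3.9)
Step 2: at (-0.9, 3.9), ∇f = (0.6, 6) → (-0.9, 3.9) − 0.1·(0.6, 6) = (-0.96, 3.3)
f(-0.96, 3.3) = 8.2404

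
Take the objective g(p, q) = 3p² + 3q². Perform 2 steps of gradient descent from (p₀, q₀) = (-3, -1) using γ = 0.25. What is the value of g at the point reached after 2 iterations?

∇g = (6p, 6q)
(p₁, q₁) = (-3, -1) − 0.25·(-18, -6) = (1.5, 0.5)
(p₂, q₂) = (1.5, 0.5) − 0.25·(9, 3) = (-0.75, -0.25)
g(-0.75, -0.25) = 1.875

1.875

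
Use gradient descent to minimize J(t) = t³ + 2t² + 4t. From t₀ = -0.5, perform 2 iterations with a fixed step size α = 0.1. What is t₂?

-1.0451875

J′(t) = 3t² + 4t + 4
Step 1: J′(-0.5) = 2.75; t₁ = -0.5 − 0.1·2.75 = -0.775
Step 2: J′(-0.775) = 2.701875; t₂ = -0.775 − 0.1·2.701875 = -1.0451875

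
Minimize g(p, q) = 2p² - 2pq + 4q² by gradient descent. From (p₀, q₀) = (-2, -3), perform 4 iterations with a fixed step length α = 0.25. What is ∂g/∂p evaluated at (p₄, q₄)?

∇g = (4p - 2q, -2p + 8q)
(p₁, q₁) = (-2, -3) − 0.25·(-2, -20) = (-1.5, 2)
(p₂, q₂) = (-1.5, 2) − 0.25·(-10, 19) = (1, -2.75)
(p₃, q₃) = (1, -2.75) − 0.25·(9.5, -24) = (-1.375, 3.25)
(p₄, q₄) = (-1.375, 3.25) − 0.25·(-12, 28.75) = (1.625, -3.9375)
∂g/∂p at (1.625, -3.9375) = 14.375

14.375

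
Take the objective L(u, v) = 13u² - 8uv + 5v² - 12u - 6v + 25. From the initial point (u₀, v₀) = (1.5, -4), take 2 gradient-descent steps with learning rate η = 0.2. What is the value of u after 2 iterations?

57.82

∇L = (26u - 8v - 12, -8u + 10v - 6)
Step 1: at (1.5, -4), ∇L = (59, -58) → (1.5, -4) − 0.2·(59, -58) = (-10.3, 7.6)
Step 2: at (-10.3, 7.6), ∇L = (-340.6, 152.4) → (-10.3, 7.6) − 0.2·(-340.6, 152.4) = (57.82, -22.88)
u = 57.82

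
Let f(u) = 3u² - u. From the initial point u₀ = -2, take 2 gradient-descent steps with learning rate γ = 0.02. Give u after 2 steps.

-1.5112

f′(u) = 6u - 1
u₁ = -2 − 0.02·(-13) = -1.74
u₂ = -1.74 − 0.02·(-11.44) = -1.5112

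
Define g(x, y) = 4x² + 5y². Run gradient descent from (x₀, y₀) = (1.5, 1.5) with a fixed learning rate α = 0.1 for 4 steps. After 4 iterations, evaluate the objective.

0.00002304

∇g = (8x, 10y)
(x₁, y₁) = (1.5, 1.5) − 0.1·(12, 15) = (0.3, 0)
(x₂, y₂) = (0.3, 0) − 0.1·(2.4, 0) = (0.06, 0)
(x₃, y₃) = (0.06, 0) − 0.1·(0.48, 0) = (0.012, 0)
(x₄, y₄) = (0.012, 0) − 0.1·(0.096, 0) = (0.0024, 0)
g(0.0024, 0) = 0.00002304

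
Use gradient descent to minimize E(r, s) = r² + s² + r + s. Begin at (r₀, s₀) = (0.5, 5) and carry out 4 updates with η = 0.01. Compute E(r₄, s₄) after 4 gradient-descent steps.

26.0863444556808

∇E = (2r + 1, 2s + 1)
Step 1: at (0.5, 5), ∇E = (2, 11) → (0.5, 5) − 0.01·(2, 11) = (0.48, 4.89)
Step 2: at (0.48, 4.89), ∇E = (1.96, 10.78) → (0.48, 4.89) − 0.01·(1.96, 10.78) = (0.4604, 4.7822)
Step 3: at (0.4604, 4.7822), ∇E = (1.9208, 10.5644) → (0.4604, 4.7822) − 0.01·(1.9208, 10.5644) = (0.441192, 4.676556)
Step 4: at (0.441192, 4.676556), ∇E = (1.882384, 10.353112) → (0.441192, 4.676556) − 0.01·(1.882384, 10.353112) = (0.42236816, 4.57302488)
E(0.42236816, 4.57302488) = 26.0863444556808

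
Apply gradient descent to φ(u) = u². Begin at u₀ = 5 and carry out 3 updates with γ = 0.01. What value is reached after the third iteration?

φ′(u) = 2u
u₁ = 5 − 0.01·10 = 4.9
u₂ = 4.9 − 0.01·9.8 = 4.802
u₃ = 4.802 − 0.01·9.604 = 4.70596

4.70596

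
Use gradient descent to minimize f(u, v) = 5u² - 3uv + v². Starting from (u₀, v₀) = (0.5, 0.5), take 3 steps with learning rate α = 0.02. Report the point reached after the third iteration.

(0.330604, 0.51726)

∇f = (10u - 3v, -3u + 2v)
(u₁, v₁) = (0.5, 0.5) − 0.02·(3.5, -0.5) = (0.43, 0.51)
(u₂, v₂) = (0.43, 0.51) − 0.02·(2.77, -0.27) = (0.3746, 0.5154)
(u₃, v₃) = (0.3746, 0.5154) − 0.02·(2.1998, -0.093) = (0.330604, 0.51726)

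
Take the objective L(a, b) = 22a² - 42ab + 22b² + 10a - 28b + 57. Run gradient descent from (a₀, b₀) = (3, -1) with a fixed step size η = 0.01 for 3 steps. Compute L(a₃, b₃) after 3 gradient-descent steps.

34.008657924224

∇L = (44a - 42b + 10, -42a + 44b - 28)
Step 1: at (3, -1), ∇L = (184, -198) → (3, -1) − 0.01·(184, -198) = (1.16, 0.98)
Step 2: at (1.16, 0.98), ∇L = (19.88, -33.6) → (1.16, 0.98) − 0.01·(19.88, -33.6) = (0.9612, 1.316)
Step 3: at (0.9612, 1.316), ∇L = (-2.9792, -10.4664) → (0.9612, 1.316) − 0.01·(-2.9792, -10.4664) = (0.990992, 1.420664)
L(0.990992, 1.420664) = 34.008657924224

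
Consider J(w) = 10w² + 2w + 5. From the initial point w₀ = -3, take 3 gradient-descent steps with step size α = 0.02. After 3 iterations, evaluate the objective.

8.8237696

J′(w) = 20w + 2
w₁ = -3 − 0.02·(-58) = -1.84
w₂ = -1.84 − 0.02·(-34.8) = -1.144
w₃ = -1.144 − 0.02·(-20.88) = -0.7264
J(-0.7264) = 8.8237696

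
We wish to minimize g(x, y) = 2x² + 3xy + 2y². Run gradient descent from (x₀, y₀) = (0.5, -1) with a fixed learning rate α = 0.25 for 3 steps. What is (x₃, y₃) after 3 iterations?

(0.421875, -0.2109375)

∇g = (4x + 3y, 3x + 4y)
(x₁, y₁) = (0.5, -1) − 0.25·(-1, -2.5) = (0.75, -0.375)
(x₂, y₂) = (0.75, -0.375) − 0.25·(1.875, 0.75) = (0.28125, -0.5625)
(x₃, y₃) = (0.28125, -0.5625) − 0.25·(-0.5625, -1.40625) = (0.421875, -0.2109375)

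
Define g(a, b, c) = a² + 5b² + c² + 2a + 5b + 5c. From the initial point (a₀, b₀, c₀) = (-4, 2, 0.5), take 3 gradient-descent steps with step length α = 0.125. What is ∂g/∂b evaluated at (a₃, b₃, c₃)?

-0.390625

∇g = (2a + 2, 10b + 5, 2c + 5)
Step 1: at (-4, 2, 0.5), ∇g = (-6, 25, 6) → (-4, 2, 0.5) − 0.125·(-6, 25, 6) = (-3.25, -1.125, -0.25)
Step 2: at (-3.25, -1.125, -0.25), ∇g = (-4.5, -6.25, 4.5) → (-3.25, -1.125, -0.25) − 0.125·(-4.5, -6.25, 4.5) = (-2.6875, -0.34375, -0.8125)
Step 3: at (-2.6875, -0.34375, -0.8125), ∇g = (-3.375, 1.5625, 3.375) → (-2.6875, -0.34375, -0.8125) − 0.125·(-3.375, 1.5625, 3.375) = (-2.265625, -0.5390625, -1.234375)
∂g/∂b at (-2.265625, -0.5390625, -1.234375) = -0.390625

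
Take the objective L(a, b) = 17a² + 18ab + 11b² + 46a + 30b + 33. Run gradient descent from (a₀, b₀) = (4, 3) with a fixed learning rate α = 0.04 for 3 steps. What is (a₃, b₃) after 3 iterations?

(-4.481536, -2.941248)

∇L = (34a + 18b + 46, 18a + 22b + 30)
Step 1: at (4, 3), ∇L = (236, 168) → (4, 3) − 0.04·(236, 168) = (-5.44, -3.72)
Step 2: at (-5.44, -3.72), ∇L = (-205.92, -149.76) → (-5.44, -3.72) − 0.04·(-205.92, -149.76) = (2.7968, 2.2704)
Step 3: at (2.7968, 2.2704), ∇L = (181.9584, 130.2912) → (2.7968, 2.2704) − 0.04·(181.9584, 130.2912) = (-4.481536, -2.941248)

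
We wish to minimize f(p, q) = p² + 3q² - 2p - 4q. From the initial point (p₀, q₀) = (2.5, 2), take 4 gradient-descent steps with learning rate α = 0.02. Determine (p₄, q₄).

∇f = (2p - 2, 6q - 4)
Step 1: at (2.5, 2), ∇f = (3, 8) → (2.5, 2) − 0.02·(3, 8) = (2.44, 1.84)
Step 2: at (2.44, 1.84), ∇f = (2.88, 7.04) → (2.44, 1.84) − 0.02·(2.88, 7.04) = (2.3824, 1.6992)
Step 3: at (2.3824, 1.6992), ∇f = (2.7648, 6.1952) → (2.3824, 1.6992) − 0.02·(2.7648, 6.1952) = (2.327104, 1.575296)
Step 4: at (2.327104, 1.575296), ∇f = (2.654208, 5.451776) → (2.327104, 1.575296) − 0.02·(2.654208, 5.451776) = (2.27401984, 1.46626048)

(2.27401984, 1.46626048)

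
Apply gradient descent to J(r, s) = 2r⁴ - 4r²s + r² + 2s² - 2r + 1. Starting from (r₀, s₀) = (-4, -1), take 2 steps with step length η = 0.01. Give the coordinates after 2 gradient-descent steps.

(1.19759488, -0.212336)

∇J = (8r³ - 8rs + 2r - 2, -4r² + 4s)
Step 1: at (-4, -1), ∇J = (-554, -68) → (-4, -1) − 0.01·(-554, -68) = (1.54, -0.32)
Step 2: at (1.54, -0.32), ∇J = (34.240512, -10.7664) → (1.54, -0.32) − 0.01·(34.240512, -10.7664) = (1.19759488, -0.212336)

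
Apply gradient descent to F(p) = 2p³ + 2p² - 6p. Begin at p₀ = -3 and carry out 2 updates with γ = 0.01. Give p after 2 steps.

-3.842976

F′(p) = 6p² + 4p - 6
p₁ = -3 − 0.01·36 = -3.36
p₂ = -3.36 − 0.01·48.2976 = -3.842976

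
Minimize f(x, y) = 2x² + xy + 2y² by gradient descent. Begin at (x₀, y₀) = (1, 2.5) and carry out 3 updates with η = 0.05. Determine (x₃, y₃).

∇f = (4x + y, x + 4y)
(x₁, y₁) = (1, 2.5) − 0.05·(6.5, 11) = (0.675, 1.95)
(x₂, y₂) = (0.675, 1.95) − 0.05·(4.65, 8.475) = (0.4425, 1.52625)
(x₃, y₃) = (0.4425, 1.52625) − 0.05·(3.29625, 6.5475) = (0.2776875, 1.198875)

(0.2776875, 1.198875)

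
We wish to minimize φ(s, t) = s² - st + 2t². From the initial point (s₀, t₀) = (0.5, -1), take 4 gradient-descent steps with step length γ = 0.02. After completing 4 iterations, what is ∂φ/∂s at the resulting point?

1.40371456

∇φ = (2s - t, -s + 4t)
Step 1: at (0.5, -1), ∇φ = (2, -4.5) → (0.5, -1) − 0.02·(2, -4.5) = (0.46, -0.91)
Step 2: at (0.46, -0.91), ∇φ = (1.83, -4.1) → (0.46, -0.91) − 0.02·(1.83, -4.1) = (0.4234, -0.828)
Step 3: at (0.4234, -0.828), ∇φ = (1.6748, -3.7354) → (0.4234, -0.828) − 0.02·(1.6748, -3.7354) = (0.389904, -0.753292)
Step 4: at (0.389904, -0.753292), ∇φ = (1.5331, -3.403072) → (0.389904, -0.753292) − 0.02·(1.5331, -3.403072) = (0.359242, -0.68523056)
∂φ/∂s at (0.359242, -0.68523056) = 1.40371456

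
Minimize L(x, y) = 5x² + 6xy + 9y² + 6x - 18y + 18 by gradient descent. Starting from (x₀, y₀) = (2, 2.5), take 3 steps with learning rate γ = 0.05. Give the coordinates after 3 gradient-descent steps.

∇L = (10x + 6y + 6, 6x + 18y - 18)
Step 1: at (2, 2.5), ∇L = (41, 39) → (2, 2.5) − 0.05·(41, 39) = (-0.05, 0.55)
Step 2: at (-0.05, 0.55), ∇L = (8.8, -8.4) → (-0.05, 0.55) − 0.05·(8.8, -8.4) = (-0.49, 0.97)
Step 3: at (-0.49, 0.97), ∇L = (6.92, -3.48) → (-0.49, 0.97) − 0.05·(6.92, -3.48) = (-0.836, 1.144)

(-0.836, 1.144)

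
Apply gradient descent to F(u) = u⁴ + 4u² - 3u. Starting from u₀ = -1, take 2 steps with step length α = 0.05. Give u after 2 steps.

0.003125

F′(u) = 4u³ + 8u - 3
u₁ = -1 − 0.05·(-15) = -0.25
u₂ = -0.25 − 0.05·(-5.0625) = 0.003125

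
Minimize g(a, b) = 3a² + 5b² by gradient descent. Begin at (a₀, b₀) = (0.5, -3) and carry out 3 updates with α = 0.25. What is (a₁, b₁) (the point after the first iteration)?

∇g = (6a, 10b)
Step 1: at (0.5, -3), ∇g = (3, -30) → (0.5, -3) − 0.25·(3, -30) = (-0.25, 4.5)

(-0.25, 4.5)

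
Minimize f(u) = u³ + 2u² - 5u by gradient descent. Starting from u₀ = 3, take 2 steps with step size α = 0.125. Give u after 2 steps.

-0.5859375

f′(u) = 3u² + 4u - 5
u₁ = 3 − 0.125·34 = -1.25
u₂ = -1.25 − 0.125·(-5.3125) = -0.5859375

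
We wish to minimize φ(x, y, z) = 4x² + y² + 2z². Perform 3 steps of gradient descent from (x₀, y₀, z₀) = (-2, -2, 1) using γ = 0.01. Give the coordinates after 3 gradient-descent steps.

∇φ = (8x, 2y, 4z)
Step 1: at (-2, -2, 1), ∇φ = (-16, -4, 4) → (-2, -2, 1) − 0.01·(-16, -4, 4) = (-1.84, -1.96, 0.96)
Step 2: at (-1.84, -1.96, 0.96), ∇φ = (-14.72, -3.92, 3.84) → (-1.84, -1.96, 0.96) − 0.01·(-14.72, -3.92, 3.84) = (-1.6928, -1.9208, 0.9216)
Step 3: at (-1.6928, -1.9208, 0.9216), ∇φ = (-13.5424, -3.8416, 3.6864) → (-1.6928, -1.9208, 0.9216) − 0.01·(-13.5424, -3.8416, 3.6864) = (-1.557376, -1.882384, 0.884736)

(-1.557376, -1.882384, 0.884736)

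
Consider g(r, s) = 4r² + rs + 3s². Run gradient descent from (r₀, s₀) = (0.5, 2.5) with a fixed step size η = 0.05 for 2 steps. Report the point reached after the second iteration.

(0.01875, 1.19875)

∇g = (8r + s, r + 6s)
Step 1: at (0.5, 2.5), ∇g = (6.5, 15.5) → (0.5, 2.5) − 0.05·(6.5, 15.5) = (0.175, 1.725)
Step 2: at (0.175, 1.725), ∇g = (3.125, 10.525) → (0.175, 1.725) − 0.05·(3.125, 10.525) = (0.01875, 1.19875)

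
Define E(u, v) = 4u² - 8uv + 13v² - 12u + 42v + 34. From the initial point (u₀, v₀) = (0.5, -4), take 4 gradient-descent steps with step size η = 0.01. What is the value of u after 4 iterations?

-0.10598464

∇E = (8u - 8v - 12, -8u + 26v + 42)
(u₁, v₁) = (0.5, -4) − 0.01·(24, -66) = (0.26, -3.34)
(u₂, v₂) = (0.26, -3.34) − 0.01·(16.8, -46.92) = (0.092, -2.8708)
(u₃, v₃) = (0.092, -2.8708) − 0.01·(11.7024, -33.3768) = (-0.025024, -2.537032)
(u₄, v₄) = (-0.025024, -2.537032) − 0.01·(8.096064, -23.76264) = (-0.10598464, -2.2994056)
u = -0.10598464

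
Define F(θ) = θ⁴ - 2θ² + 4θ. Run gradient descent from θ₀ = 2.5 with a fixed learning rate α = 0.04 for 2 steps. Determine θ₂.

0.11618816

F′(θ) = 4θ³ - 4θ + 4
θ₁ = 2.5 − 0.04·56.5 = 0.24
θ₂ = 0.24 − 0.04·3.095296 = 0.11618816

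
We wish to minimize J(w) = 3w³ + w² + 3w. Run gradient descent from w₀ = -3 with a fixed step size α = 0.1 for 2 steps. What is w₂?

J′(w) = 9w² + 2w + 3
Step 1: J′(-3) = 78; w₁ = -3 − 0.1·78 = -10.8
Step 2: J′(-10.8) = 1031.16; w₂ = -10.8 − 0.1·1031.16 = -113.916

-113.916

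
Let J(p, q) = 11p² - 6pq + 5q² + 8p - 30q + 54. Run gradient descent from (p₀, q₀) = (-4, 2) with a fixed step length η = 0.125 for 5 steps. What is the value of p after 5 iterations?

127.21875

∇J = (22p - 6q + 8, -6p + 10q - 30)
(p₁, q₁) = (-4, 2) − 0.125·(-92, 14) = (7.5, 0.25)
(p₂, q₂) = (7.5, 0.25) − 0.125·(171.5, -72.5) = (-13.9375, 9.3125)
(p₃, q₃) = (-13.9375, 9.3125) − 0.125·(-354.5, 146.75) = (30.375, -9.03125)
(p₄, q₄) = (30.375, -9.03125) − 0.125·(730.4375, -302.5625) = (-60.9296875, 28.7890625)
(p₅, q₅) = (-60.9296875, 28.7890625) − 0.125·(-1505.1875, 623.46875) = (127.21875, -49.14453125)
p = 127.21875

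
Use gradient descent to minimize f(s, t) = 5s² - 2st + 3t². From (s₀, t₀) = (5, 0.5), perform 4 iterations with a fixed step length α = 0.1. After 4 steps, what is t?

∇f = (10s - 2t, -2s + 6t)
(s₁, t₁) = (5, 0.5) − 0.1·(49, -7) = (0.1, 1.2)
(s₂, t₂) = (0.1, 1.2) − 0.1·(-1.4, 7) = (0.24, 0.5)
(s₃, t₃) = (0.24, 0.5) − 0.1·(1.4, 2.52) = (0.1, 0.248)
(s₄, t₄) = (0.1, 0.248) − 0.1·(0.504, 1.288) = (0.0496, 0.1192)
t = 0.1192

0.1192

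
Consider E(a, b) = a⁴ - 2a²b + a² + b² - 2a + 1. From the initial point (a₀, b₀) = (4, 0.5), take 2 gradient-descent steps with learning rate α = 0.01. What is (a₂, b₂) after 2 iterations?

(1.37361856, 0.836432)

∇E = (4a³ - 4ab + 2a - 2, -2a² + 2b)
Step 1: at (4, 0.5), ∇E = (254, -31) → (4, 0.5) − 0.01·(254, -31) = (1.46, 0.81)
Step 2: at (1.46, 0.81), ∇E = (8.638144, -2.6432) → (1.46, 0.81) − 0.01·(8.638144, -2.6432) = (1.37361856, 0.836432)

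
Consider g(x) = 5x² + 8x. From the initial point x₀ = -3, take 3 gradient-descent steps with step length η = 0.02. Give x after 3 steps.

-1.9264

g′(x) = 10x + 8
x₁ = -3 − 0.02·(-22) = -2.56
x₂ = -2.56 − 0.02·(-17.6) = -2.208
x₃ = -2.208 − 0.02·(-14.08) = -1.9264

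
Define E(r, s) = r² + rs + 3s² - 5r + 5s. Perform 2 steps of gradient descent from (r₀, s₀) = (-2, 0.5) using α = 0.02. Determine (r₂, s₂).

(-1.6644, 0.271)

∇E = (2r + s - 5, r + 6s + 5)
Step 1: at (-2, 0.5), ∇E = (-8.5, 6) → (-2, 0.5) − 0.02·(-8.5, 6) = (-1.83, 0.38)
Step 2: at (-1.83, 0.38), ∇E = (-8.28, 5.45) → (-1.83, 0.38) − 0.02·(-8.28, 5.45) = (-1.6644, 0.271)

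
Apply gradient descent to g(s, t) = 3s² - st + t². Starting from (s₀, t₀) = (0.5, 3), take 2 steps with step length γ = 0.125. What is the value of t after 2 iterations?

∇g = (6s - t, -s + 2t)
(s₁, t₁) = (0.5, 3) − 0.125·(0, 5.5) = (0.5, 2.3125)
(s₂, t₂) = (0.5, 2.3125) − 0.125·(0.6875, 4.125) = (0.4140625, 1.796875)
t = 1.796875

1.796875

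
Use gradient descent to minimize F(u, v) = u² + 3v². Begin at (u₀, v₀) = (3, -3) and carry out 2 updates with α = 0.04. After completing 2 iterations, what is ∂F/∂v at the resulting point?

∇F = (2u, 6v)
(u₁, v₁) = (3, -3) − 0.04·(6, -18) = (2.76, -2.28)
(u₂, v₂) = (2.76, -2.28) − 0.04·(5.52, -13.68) = (2.5392, -1.7328)
∂F/∂v at (2.5392, -1.7328) = -10.3968

-10.3968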